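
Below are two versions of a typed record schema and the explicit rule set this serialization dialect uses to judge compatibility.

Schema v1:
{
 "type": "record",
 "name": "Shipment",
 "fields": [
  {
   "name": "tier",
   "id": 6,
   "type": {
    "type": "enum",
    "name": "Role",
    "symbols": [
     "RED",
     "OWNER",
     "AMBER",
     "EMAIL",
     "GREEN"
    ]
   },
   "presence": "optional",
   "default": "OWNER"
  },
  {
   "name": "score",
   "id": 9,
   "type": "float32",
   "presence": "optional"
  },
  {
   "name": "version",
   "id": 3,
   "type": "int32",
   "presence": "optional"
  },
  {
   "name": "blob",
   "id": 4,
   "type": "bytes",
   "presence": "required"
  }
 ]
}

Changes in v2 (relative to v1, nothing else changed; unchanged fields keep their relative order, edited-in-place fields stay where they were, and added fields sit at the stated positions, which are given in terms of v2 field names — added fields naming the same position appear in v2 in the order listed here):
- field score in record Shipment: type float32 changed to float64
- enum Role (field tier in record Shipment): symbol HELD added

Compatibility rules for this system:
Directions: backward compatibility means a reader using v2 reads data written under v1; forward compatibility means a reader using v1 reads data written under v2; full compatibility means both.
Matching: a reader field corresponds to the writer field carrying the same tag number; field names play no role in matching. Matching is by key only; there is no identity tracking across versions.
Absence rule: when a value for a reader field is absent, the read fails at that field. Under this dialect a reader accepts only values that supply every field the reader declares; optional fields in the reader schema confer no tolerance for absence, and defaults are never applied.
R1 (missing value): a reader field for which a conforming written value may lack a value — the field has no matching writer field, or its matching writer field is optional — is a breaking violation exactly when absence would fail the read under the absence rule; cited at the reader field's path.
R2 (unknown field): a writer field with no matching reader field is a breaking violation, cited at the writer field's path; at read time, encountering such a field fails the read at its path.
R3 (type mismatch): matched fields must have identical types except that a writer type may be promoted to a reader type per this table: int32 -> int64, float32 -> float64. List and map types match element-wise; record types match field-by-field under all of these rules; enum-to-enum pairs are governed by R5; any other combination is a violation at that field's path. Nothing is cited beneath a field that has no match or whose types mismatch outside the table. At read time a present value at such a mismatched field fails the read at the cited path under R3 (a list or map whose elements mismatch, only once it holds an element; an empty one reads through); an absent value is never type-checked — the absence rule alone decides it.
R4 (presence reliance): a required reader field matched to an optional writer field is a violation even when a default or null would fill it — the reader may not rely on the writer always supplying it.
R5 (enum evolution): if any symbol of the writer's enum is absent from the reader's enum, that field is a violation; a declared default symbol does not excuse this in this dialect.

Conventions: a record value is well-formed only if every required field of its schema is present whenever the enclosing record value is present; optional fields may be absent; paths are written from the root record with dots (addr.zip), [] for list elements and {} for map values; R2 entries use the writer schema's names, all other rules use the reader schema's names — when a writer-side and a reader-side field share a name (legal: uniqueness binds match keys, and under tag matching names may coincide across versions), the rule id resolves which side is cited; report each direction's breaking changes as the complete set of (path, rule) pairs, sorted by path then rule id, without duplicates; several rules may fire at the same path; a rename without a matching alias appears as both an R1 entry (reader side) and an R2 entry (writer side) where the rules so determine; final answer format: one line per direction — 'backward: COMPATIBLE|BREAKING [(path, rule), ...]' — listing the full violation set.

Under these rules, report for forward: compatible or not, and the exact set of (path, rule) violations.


arrows below run writer -> reader for Shipment
forward on Shipment — v1 reading data written by v2:
  Role -> Role, writer optional: tier aligns to tier
  float64 -> float32, writer optional: score aligns to score
  int32 -> int32, writer optional: version aligns to version
  bytes -> bytes, writer required: blob aligns to blob
  R1 fires at score
  R3 fires at score
  R1 fires at tier
  R5 fires at tier
  R1 fires at version
  forward on Shipment therefore BREAKING (5)

forward: BREAKING [(score, R1), (score, R3), (tier, R1), (tier, R5), (version, R1)]


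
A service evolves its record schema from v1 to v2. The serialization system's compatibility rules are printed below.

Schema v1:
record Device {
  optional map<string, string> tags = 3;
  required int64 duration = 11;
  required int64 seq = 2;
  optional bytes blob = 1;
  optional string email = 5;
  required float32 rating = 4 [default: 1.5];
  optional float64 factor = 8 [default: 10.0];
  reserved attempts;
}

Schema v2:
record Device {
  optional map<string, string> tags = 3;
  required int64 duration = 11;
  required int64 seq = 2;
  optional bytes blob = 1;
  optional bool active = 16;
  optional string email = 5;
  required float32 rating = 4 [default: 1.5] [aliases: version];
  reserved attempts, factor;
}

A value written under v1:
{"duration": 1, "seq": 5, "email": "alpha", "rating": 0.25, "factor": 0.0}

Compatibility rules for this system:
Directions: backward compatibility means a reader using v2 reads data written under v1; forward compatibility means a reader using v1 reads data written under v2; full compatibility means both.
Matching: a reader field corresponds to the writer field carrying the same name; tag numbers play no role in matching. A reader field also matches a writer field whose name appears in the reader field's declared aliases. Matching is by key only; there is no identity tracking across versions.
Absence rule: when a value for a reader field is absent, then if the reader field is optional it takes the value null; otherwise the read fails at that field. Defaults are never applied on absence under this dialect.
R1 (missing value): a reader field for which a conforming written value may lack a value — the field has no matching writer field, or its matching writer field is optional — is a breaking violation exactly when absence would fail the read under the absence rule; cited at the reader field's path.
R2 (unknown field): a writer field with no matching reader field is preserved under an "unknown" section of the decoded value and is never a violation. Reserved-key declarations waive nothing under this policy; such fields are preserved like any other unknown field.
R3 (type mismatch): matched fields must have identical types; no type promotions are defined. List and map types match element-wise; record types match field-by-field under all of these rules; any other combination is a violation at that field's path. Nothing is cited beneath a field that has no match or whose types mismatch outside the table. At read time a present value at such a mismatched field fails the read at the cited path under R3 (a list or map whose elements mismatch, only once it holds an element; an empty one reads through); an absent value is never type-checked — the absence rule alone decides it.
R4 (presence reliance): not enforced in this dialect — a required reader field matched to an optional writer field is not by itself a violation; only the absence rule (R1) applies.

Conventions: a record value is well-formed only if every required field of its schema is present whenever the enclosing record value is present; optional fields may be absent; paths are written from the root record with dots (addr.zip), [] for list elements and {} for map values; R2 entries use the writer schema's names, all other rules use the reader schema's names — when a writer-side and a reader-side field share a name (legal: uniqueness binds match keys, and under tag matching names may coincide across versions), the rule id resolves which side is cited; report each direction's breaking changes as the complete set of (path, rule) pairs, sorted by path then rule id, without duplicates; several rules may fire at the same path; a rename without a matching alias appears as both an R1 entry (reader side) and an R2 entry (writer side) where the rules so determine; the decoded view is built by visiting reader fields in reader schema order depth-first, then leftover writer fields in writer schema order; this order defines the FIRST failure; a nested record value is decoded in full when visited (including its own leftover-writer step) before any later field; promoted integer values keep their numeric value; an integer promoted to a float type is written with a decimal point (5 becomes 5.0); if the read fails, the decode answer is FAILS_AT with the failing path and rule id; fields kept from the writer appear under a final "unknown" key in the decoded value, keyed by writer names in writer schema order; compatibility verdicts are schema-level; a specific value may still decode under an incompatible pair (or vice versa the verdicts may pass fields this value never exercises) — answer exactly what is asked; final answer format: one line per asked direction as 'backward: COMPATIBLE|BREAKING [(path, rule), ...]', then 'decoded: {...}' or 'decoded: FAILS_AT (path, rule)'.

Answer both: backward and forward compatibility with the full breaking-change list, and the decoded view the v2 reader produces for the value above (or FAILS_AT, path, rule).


backward: COMPATIBLE []; forward: COMPATIBLE []; decoded: {"tags": null, "duration": 1, "seq": 5, "blob": null, "active": null, "email": "alpha", "rating": 0.25, "unknown": {"factor": 0.0}}

in Device below, arrows point writer -> reader
checking backward for Device: reader v2 against writer v1:
  tags <- tags (map<string, string> -> map<string, string>, writer optional)
  duration <- duration (int64 -> int64, writer required)
  seq <- seq (int64 -> int64, writer required)
  blob <- blob (bytes -> bytes, writer optional)
  active: no writer match
  email <- email (string -> string, writer optional)
  rating <- rating (float32 -> float32, writer required)
  factor (writer side), unknown to reader
  => backward: COMPATIBLE
checking forward for Device: reader v1 against writer v2:
  tags <- tags (map<string, string> -> map<string, string>, writer optional)
  duration <- duration (int64 -> int64, writer required)
  seq <- seq (int64 -> int64, writer required)
  blob <- blob (bytes -> bytes, writer optional)
  email <- email (string -> string, writer optional)
  rating <- rating (float32 -> float32, writer required)
  factor: no writer match
  active (writer side), unknown to reader
  => forward: COMPATIBLE
decoding the Device value with the v2 reader:
  tags := null (not supplied -> null)
  duration := 1
  seq := 5
  blob := null (not supplied -> null)
  active := null (not supplied -> null)
  email := "alpha"
  rating := 0.25
  writer factor: kept under "unknown"
  => decoded: {"tags": null, "duration": 1, "seq": 5, "blob": null, "active": null, "email": "alpha", "rating": 0.25, "unknown": {"factor": 0.0}}


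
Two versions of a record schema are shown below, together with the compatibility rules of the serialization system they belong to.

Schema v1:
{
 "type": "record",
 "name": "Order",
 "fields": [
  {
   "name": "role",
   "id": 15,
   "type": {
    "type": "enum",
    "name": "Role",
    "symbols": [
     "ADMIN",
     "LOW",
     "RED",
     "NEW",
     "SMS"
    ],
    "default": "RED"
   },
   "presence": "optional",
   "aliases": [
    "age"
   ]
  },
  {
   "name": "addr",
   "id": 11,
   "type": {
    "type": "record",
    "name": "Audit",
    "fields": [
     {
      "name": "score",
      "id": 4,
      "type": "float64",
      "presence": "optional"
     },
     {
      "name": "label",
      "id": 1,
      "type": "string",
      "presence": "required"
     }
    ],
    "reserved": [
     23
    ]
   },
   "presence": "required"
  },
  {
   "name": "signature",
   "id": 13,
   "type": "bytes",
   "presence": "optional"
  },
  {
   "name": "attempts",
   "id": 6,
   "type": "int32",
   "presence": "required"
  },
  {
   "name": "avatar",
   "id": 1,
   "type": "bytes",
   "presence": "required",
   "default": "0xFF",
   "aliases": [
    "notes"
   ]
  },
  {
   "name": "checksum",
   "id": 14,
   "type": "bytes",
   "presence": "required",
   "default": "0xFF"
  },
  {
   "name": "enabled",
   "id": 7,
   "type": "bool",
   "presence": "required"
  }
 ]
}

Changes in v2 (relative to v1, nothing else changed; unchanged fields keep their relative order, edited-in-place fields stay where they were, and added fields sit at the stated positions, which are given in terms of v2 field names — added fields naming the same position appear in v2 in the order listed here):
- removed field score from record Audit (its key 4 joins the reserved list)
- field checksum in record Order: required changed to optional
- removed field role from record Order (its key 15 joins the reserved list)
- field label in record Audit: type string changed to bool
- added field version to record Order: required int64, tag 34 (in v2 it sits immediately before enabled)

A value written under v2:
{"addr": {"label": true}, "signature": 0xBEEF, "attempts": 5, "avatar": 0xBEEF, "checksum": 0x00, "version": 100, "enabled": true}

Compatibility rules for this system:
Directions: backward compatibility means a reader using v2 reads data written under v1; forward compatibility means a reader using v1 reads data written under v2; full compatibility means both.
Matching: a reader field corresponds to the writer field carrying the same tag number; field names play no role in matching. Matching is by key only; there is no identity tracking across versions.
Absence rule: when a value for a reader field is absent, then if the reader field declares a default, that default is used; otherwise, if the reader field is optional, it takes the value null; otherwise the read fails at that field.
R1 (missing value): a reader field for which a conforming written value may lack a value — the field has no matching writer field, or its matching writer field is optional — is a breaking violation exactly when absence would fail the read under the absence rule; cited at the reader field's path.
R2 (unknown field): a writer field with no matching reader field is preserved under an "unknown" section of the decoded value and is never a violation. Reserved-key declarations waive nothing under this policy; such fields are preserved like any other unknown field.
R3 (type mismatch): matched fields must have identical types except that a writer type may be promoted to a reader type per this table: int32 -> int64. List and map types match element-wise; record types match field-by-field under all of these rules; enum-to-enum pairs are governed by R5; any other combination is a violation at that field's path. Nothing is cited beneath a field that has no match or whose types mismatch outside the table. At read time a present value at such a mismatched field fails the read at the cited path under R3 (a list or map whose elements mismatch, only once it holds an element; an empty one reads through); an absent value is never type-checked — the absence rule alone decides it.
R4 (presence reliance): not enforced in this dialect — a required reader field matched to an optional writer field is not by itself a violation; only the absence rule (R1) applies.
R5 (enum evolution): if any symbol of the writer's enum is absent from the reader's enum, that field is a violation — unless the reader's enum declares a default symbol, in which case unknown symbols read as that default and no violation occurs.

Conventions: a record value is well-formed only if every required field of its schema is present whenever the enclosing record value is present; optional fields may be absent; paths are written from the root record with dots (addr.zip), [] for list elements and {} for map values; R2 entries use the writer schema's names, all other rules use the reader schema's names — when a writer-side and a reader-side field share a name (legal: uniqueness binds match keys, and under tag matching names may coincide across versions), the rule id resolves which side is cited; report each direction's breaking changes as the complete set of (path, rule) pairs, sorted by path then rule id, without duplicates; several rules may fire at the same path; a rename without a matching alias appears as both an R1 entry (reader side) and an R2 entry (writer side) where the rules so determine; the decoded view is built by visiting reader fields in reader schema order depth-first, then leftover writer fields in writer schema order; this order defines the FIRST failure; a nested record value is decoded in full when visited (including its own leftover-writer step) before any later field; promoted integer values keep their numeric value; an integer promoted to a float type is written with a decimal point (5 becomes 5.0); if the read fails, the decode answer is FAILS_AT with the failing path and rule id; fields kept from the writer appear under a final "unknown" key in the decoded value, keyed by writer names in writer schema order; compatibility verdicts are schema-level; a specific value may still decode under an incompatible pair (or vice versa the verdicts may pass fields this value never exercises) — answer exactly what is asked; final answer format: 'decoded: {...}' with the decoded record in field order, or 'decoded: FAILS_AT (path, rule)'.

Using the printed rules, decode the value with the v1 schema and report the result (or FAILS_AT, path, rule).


decoded: FAILS_AT (addr.label, R3)

in Order below, arrows point writer -> reader
decode (reader v1):
  role := null (not supplied -> null)
  addr.score := null (not supplied -> null)
  read fails at addr.label under R3
  => FAILS_AT (addr.label, R3)
diffs on Order not affecting the asked answer:
  removed field score from record Audit (its key 4 joins the reserved list) -> triggers nothing under the printed rules; the Order answer is the same either way
  field checksum in record Order: required changed to optional -> triggers nothing under the printed rules; the Order answer is the same either way
  removed field role from record Order (its key 15 joins the reserved list) -> triggers nothing under the printed rules; the Order answer is the same either way
  added field version to record Order: required int64, tag 34 (in v2 it sits immediately before enabled) -> matters for Order compatibility verdicts, not for this value's decode


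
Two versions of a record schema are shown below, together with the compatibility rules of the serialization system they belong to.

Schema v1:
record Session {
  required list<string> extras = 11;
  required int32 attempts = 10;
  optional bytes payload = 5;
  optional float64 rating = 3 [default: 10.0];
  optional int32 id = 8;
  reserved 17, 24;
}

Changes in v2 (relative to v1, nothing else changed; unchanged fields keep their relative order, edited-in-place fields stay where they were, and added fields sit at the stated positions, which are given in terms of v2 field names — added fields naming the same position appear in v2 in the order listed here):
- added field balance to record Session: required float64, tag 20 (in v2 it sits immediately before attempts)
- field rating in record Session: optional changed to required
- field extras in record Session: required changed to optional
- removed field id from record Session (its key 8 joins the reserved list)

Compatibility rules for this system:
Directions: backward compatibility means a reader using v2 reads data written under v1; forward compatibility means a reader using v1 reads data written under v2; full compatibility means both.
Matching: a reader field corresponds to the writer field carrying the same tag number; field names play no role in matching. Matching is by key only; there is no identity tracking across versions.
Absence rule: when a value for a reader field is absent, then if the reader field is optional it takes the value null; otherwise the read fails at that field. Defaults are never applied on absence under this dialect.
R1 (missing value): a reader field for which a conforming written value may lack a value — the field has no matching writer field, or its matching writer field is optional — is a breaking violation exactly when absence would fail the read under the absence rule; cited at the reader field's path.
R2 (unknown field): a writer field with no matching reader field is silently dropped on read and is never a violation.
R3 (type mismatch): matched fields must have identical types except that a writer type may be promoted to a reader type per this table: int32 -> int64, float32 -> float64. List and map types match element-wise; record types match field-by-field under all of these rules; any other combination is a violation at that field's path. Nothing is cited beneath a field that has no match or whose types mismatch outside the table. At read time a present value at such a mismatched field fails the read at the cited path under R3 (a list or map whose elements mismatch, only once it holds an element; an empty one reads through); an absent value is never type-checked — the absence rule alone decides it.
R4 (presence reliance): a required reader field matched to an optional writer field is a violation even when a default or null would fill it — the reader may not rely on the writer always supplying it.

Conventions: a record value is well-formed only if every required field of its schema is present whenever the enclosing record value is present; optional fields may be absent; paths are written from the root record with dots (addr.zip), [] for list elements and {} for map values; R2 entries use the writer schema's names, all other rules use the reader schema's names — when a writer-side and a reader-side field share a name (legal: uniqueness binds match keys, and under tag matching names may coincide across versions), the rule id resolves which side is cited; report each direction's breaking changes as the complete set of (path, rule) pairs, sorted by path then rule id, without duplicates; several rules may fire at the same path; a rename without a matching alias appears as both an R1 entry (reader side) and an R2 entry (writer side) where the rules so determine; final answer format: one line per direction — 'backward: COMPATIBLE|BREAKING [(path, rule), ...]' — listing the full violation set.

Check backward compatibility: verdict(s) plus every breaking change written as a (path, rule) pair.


backward: BREAKING [(balance, R1), (rating, R1), (rating, R4)]

the writer's type comes first in each Session pair
backward for Session (reader v2, writer v1):
  extras: paired with writer extras (list<string> -> list<string>; writer required)
  no writer field matches reader balance
  attempts: paired with writer attempts (int32 -> int32; writer required)
  payload: paired with writer payload (bytes -> bytes; writer optional)
  rating: paired with writer rating (float64 -> float64; writer optional)
  writer id: unknown to reader
  rule R1 violated at balance
  rule R1 violated at rating
  rule R4 violated at rating
  => 3 violation(s): backward is BREAKING for Session
remaining Session differences; none change what is asked:
  field extras in record Session: required changed to optional -> affects forward compatibility only, which is not asked
  removed field id from record Session (its key 8 joins the reserved list) -> no rule fires on it in Session's dialect; the asked verdict holds


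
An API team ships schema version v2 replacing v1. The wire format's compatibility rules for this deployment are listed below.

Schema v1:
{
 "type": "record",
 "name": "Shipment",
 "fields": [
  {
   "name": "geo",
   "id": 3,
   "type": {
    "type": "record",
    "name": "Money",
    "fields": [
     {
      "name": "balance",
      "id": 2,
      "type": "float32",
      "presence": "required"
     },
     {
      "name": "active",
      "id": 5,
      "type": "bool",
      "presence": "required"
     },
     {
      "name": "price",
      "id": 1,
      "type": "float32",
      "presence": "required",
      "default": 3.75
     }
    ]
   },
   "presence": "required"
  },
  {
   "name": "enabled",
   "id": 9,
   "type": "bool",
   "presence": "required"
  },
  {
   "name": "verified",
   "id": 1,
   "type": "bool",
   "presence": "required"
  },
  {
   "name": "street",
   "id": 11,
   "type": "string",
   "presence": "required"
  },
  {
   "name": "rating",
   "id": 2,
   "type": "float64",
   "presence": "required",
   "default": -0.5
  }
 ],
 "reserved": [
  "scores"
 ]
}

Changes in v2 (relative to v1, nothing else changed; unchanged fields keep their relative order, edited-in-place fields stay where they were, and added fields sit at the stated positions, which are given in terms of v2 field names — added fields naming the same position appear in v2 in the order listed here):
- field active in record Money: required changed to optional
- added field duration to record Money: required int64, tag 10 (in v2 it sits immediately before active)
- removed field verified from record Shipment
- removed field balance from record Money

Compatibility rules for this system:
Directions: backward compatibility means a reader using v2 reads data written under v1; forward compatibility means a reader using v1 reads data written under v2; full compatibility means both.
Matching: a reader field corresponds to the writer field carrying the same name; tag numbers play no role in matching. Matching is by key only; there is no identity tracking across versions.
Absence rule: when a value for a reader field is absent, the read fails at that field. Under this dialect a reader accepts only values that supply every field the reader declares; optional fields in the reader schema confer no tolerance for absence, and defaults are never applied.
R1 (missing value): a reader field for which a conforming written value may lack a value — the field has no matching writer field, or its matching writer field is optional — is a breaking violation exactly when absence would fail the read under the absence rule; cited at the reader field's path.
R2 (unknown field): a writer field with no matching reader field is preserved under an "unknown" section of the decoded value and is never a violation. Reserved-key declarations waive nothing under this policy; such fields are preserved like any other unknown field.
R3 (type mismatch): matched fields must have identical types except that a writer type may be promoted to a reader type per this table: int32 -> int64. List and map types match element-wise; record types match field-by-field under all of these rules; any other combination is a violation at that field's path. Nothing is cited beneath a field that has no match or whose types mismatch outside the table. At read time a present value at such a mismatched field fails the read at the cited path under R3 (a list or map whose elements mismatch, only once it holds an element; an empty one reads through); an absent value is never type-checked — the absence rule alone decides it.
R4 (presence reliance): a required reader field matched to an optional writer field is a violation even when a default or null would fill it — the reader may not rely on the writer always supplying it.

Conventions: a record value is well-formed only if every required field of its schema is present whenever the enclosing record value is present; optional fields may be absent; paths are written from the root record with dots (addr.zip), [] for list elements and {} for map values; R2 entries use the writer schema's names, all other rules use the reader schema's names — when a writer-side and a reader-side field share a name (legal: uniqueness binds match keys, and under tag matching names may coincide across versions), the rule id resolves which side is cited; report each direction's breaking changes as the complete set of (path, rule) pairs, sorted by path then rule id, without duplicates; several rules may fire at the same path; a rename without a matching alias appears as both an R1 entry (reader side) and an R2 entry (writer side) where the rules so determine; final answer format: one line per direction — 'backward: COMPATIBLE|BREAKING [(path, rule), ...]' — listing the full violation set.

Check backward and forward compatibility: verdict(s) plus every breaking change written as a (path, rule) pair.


backward: BREAKING [(geo.duration, R1)]; forward: BREAKING [(geo.active, R1), (geo.active, R4), (geo.balance, R1), (verified, R1)]

arrows below run writer -> reader for Shipment
backward analysis of Shipment with v2 as reader and v1 as writer:
  writer required, Money -> Money: reader geo maps from writer geo
  writer required, bool -> bool: reader enabled maps from writer enabled
  writer required, string -> string: reader street maps from writer street
  writer required, float64 -> float64: reader rating maps from writer rating
  leftover writer field: verified
  geo.duration: no writer match
  writer required, bool -> bool: reader geo.active maps from writer geo.active
  writer required, float32 -> float32: reader geo.price maps from writer geo.price
  leftover writer field: geo.balance
  rule R1 violated at geo.duration
  => 1 violation(s): backward is BREAKING for Shipment
forward analysis of Shipment with v1 as reader and v2 as writer:
  writer required, Money -> Money: reader geo maps from writer geo
  writer required, bool -> bool: reader enabled maps from writer enabled
  verified: no writer match
  writer required, string -> string: reader street maps from writer street
  writer required, float64 -> float64: reader rating maps from writer rating
  geo.balance: no writer match
  writer optional, bool -> bool: reader geo.active maps from writer geo.active
  writer required, float32 -> float32: reader geo.price maps from writer geo.price
  leftover writer field: geo.duration
  rule R1 violated at geo.active
  rule R4 violated at geo.active
  rule R1 violated at geo.balance
  rule R1 violated at verified
  => 4 violation(s): forward is BREAKING for Shipment


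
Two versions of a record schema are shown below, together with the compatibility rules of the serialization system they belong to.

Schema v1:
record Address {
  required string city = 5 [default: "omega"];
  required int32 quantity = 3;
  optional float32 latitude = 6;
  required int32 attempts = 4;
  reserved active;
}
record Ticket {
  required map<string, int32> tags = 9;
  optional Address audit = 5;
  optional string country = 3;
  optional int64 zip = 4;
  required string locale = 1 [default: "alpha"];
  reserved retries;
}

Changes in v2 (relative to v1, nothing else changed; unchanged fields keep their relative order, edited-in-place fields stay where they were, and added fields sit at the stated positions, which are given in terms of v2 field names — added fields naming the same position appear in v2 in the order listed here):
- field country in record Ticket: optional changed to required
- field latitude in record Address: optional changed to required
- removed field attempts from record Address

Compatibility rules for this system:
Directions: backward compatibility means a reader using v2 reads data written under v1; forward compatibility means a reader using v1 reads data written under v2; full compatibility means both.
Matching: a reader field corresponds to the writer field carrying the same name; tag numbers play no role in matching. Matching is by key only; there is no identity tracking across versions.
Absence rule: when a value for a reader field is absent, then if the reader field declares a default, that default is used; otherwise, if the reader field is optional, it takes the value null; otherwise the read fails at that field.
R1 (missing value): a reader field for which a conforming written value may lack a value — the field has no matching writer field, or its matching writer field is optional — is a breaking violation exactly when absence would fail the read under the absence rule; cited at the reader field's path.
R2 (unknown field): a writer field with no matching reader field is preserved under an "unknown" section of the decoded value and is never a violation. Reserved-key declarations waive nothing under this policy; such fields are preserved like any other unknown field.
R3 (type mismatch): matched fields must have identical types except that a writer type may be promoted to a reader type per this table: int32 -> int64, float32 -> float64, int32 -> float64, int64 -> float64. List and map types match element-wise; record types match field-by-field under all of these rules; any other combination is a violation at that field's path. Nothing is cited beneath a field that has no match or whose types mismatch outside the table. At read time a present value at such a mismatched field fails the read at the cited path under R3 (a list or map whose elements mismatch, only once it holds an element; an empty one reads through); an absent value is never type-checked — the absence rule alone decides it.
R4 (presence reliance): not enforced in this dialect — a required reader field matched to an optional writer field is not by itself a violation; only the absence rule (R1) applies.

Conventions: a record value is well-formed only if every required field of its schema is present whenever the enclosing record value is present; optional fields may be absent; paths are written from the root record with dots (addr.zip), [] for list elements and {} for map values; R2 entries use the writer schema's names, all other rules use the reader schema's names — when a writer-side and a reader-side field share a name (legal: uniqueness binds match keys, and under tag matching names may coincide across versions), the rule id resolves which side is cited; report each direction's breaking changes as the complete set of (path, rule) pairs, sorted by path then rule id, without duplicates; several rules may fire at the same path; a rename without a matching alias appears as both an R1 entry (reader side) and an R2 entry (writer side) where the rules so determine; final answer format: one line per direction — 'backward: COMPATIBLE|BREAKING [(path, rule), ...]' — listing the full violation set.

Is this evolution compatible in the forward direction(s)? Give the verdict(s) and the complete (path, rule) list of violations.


forward: BREAKING [(audit.attempts, R1)]

the writer's type comes first in each Ticket pair
checking forward for Ticket: reader v1 against writer v2:
  writer required, map<string, int32> -> map<string, int32>: reader tags maps from writer tags
  writer optional, Address -> Address: reader audit maps from writer audit
  writer required, string -> string: reader country maps from writer country
  writer optional, int64 -> int64: reader zip maps from writer zip
  writer required, string -> string: reader locale maps from writer locale
  writer required, string -> string: reader audit.city maps from writer audit.city
  writer required, int32 -> int32: reader audit.quantity maps from writer audit.quantity
  writer required, float32 -> float32: reader audit.latitude maps from writer audit.latitude
  audit.attempts has no writer counterpart
  rule R1 violated at audit.attempts
  forward on Ticket therefore BREAKING (1)
checking off the Ticket differences that do not matter here:
  field country in record Ticket: optional changed to required -> its effect on Ticket is confined to the backward direction, not asked
  field latitude in record Address: optional changed to required -> its effect on Ticket is confined to the backward direction, not asked


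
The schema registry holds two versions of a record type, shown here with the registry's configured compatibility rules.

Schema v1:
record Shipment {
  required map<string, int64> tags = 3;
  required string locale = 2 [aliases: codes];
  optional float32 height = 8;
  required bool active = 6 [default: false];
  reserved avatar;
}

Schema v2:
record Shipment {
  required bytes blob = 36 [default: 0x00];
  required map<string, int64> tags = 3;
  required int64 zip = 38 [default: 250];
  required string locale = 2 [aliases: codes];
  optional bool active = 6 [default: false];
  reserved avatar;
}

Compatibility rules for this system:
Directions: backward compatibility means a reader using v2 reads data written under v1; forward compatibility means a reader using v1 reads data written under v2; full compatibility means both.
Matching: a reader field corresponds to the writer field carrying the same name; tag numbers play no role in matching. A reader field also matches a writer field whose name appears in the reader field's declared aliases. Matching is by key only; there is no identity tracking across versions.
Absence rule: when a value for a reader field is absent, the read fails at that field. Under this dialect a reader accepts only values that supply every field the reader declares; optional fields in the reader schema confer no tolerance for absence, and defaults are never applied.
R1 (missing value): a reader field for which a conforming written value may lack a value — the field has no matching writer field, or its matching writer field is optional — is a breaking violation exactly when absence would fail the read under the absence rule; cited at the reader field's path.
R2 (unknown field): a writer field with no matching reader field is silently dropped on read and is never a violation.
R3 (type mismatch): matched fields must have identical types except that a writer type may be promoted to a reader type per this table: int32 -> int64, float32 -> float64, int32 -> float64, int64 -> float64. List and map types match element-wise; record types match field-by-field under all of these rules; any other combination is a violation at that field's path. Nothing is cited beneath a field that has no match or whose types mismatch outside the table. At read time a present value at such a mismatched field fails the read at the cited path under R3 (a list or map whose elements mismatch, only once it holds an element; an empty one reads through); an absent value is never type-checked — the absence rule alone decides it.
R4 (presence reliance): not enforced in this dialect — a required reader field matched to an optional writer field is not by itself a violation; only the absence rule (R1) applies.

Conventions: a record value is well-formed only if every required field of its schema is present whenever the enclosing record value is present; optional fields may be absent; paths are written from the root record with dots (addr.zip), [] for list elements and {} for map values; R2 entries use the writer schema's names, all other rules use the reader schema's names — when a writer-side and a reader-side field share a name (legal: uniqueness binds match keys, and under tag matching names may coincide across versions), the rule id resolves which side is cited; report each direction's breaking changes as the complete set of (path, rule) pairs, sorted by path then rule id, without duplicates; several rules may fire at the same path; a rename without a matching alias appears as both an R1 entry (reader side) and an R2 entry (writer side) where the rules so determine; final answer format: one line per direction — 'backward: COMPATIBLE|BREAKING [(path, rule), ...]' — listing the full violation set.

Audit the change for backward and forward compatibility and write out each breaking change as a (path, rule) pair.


the writer's type comes first in each Shipment pair
backward pass over Shipment, reader schema v2, writer schema v1:
  blob: no writer match
  tags <- tags (map<string, int64> -> map<string, int64>, writer required)
  zip: no writer match
  locale <- locale (string -> string, writer required)
  active <- active (bool -> bool, writer required)
  leftover writer field: height
  violation R1 at blob
  violation R1 at zip
  backward on Shipment therefore BREAKING (2)
forward pass over Shipment, reader schema v1, writer schema v2:
  tags <- tags (map<string, int64> -> map<string, int64>, writer required)
  locale <- locale (string -> string, writer required)
  height: no writer match
  active <- active (bool -> bool, writer optional)
  leftover writer field: blob
  leftover writer field: zip
  violation R1 at active
  violation R1 at height
  forward on Shipment therefore BREAKING (2)

backward: BREAKING [(blob, R1), (zip, R1)]; forward: BREAKING [(active, R1), (height, R1)]
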